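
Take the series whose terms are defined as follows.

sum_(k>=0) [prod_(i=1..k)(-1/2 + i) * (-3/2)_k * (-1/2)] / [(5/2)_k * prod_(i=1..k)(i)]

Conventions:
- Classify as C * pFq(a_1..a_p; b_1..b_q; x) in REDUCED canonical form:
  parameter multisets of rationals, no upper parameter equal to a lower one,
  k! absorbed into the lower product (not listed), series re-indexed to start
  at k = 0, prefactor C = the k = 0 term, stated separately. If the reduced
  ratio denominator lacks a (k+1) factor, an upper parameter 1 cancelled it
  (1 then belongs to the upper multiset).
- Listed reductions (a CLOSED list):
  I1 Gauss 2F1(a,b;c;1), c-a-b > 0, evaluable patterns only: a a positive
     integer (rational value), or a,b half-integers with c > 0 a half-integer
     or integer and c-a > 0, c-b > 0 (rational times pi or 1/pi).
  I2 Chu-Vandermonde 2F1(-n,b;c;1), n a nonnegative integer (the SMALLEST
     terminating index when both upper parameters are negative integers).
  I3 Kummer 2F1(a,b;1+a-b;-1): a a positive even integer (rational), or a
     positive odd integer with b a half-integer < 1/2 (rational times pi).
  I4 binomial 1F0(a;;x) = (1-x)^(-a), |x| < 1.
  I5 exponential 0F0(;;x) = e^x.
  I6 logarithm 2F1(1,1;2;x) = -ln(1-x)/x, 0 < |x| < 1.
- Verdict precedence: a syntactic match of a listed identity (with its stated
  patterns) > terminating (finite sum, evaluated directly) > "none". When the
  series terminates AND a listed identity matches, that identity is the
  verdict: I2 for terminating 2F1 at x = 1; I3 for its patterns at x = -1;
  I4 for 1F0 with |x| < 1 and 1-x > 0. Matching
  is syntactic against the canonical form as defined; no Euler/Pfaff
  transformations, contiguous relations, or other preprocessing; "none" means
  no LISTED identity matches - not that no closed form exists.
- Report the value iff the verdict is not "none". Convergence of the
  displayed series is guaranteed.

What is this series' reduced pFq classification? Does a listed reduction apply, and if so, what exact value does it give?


This is -1/2 * 2F1(-3/2, 1/2; 5/2; 1) in reduced canonical form. Verdict (x = 1): Gauss's theorem I1 (half-integer case) applies (x = 1; upper {-3/2, 1/2} half-integers, c = 5/2 in the evaluable pattern). Its exact value is (-15/128) * pi.

Key observation: with t_0 = -1/2, the running product (C = -1/2, x = 1) telescopes to a rising factorial.
Step ratio: r(k) = 1 * (k-3/2) (k+1/2) / [(k+5/2) (k+1)] - poly over poly, x = 1 from leading terms; C = -1/2 at k = 0.


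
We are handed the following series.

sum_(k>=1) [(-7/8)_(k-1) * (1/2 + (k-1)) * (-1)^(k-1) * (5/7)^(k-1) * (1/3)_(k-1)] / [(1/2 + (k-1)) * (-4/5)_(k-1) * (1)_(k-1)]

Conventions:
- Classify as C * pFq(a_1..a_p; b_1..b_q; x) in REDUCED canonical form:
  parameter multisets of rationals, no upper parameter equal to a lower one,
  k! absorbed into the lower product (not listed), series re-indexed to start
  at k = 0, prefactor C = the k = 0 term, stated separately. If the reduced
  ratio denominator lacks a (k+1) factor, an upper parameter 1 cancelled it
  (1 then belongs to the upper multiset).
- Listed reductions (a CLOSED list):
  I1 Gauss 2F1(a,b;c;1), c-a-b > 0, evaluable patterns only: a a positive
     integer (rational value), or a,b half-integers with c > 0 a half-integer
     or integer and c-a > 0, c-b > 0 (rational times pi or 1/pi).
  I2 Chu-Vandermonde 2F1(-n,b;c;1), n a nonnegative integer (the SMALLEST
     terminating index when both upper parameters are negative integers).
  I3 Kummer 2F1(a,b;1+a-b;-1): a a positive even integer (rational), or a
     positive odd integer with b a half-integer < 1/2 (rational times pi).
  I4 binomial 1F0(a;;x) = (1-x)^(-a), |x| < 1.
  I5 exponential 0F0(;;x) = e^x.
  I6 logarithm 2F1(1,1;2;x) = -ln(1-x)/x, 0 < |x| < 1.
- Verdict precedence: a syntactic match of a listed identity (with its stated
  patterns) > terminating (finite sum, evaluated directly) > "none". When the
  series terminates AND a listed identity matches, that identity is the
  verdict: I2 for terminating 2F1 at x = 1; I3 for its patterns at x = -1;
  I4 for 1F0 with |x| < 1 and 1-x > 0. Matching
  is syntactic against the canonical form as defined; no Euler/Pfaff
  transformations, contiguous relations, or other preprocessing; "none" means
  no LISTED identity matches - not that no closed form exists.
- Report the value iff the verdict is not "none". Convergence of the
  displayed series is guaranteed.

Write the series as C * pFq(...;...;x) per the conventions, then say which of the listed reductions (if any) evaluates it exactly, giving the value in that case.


x = -5/7 here; the reduced form reads 2F1, upper {-7/8, 1/3}, lower {-4/5}, C = 1. Verdict: no listed reduction: x = -5/7 and upper {-7/8, 1/3} fail every I1-I6 pattern.

Key step: from the first term 1: (1)_k (C = 1) is k! itself.
Adjacent-term ratio: r(k) = (-5/7) * (k-7/8) (k+1/3) / [(k-4/5) (k+1)] - poly over poly, x = (-5/7) from leading terms; C = 1 at k = 0.


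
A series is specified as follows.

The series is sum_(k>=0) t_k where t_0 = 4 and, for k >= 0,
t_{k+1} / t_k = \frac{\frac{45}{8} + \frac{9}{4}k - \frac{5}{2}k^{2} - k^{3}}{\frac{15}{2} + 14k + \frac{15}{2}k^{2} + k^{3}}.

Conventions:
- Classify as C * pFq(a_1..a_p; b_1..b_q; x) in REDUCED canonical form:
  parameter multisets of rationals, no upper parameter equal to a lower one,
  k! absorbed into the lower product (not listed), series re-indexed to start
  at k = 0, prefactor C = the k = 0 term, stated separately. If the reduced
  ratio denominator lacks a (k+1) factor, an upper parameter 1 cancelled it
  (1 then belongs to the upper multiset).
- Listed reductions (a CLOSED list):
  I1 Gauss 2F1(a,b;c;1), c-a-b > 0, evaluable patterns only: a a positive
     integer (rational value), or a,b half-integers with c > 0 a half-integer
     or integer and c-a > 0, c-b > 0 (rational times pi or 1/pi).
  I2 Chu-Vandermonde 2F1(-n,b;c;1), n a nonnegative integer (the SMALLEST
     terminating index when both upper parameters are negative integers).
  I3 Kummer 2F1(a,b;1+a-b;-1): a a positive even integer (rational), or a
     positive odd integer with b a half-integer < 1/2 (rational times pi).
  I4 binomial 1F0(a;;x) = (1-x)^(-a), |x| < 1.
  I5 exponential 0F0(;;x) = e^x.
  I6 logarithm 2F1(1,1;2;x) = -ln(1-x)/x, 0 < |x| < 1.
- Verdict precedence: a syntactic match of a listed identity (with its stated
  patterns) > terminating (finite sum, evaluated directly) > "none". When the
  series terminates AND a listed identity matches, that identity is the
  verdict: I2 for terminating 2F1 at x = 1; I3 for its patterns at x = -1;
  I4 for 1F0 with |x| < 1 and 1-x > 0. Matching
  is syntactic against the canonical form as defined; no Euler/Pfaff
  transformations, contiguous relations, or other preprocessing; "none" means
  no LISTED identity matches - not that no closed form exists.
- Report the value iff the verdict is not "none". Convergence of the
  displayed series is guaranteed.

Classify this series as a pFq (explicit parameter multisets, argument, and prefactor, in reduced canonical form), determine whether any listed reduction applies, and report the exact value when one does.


This is 4 * 2F1(-\frac{3}{2}, \frac{5}{2}; 5; -1) in reduced canonical form. Verdict: none - this 2F1 at x = -1 matches no listed pattern, and upper {-\frac{3}{2}, \frac{5}{2}} holds no stopper.

The tell: t_0 = 4 here, and the ratio is unreduced: k + 3/2 divides both sides (C = 4).
Consecutive-term ratio: r(k) = -1 * (k-\frac{3}{2}) (k+\frac{5}{2}) / [(k+5) (k+1)] - rational in k. x = -1; t_0 = 4; negate the roots.


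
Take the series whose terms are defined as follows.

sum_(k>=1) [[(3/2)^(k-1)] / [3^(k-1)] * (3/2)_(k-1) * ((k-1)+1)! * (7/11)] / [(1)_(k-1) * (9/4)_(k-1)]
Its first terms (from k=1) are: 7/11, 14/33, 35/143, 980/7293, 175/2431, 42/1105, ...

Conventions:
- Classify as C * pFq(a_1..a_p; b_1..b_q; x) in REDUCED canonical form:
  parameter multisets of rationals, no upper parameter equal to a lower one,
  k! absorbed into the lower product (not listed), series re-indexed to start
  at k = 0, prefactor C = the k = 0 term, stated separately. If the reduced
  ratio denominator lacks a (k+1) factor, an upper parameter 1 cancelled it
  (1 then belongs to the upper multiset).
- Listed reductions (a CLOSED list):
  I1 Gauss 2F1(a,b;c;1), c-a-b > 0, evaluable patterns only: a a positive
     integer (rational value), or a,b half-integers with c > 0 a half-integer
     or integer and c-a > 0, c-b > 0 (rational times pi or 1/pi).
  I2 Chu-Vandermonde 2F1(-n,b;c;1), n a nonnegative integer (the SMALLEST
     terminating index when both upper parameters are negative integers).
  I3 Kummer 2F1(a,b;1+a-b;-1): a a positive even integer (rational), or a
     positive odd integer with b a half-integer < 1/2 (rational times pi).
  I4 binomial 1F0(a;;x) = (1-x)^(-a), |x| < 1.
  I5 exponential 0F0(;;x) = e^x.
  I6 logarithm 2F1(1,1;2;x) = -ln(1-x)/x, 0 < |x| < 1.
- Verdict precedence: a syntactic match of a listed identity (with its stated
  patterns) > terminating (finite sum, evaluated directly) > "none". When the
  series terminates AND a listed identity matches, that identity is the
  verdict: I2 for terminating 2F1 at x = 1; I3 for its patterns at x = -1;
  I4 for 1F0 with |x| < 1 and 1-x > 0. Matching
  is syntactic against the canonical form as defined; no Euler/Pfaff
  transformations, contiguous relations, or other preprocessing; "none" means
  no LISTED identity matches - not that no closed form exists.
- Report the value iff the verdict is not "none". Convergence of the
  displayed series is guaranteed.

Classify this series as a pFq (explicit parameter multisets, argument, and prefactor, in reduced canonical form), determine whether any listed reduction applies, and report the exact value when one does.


The series (x = 1/2) is 2F1: upper {3/2, 2}, lower {9/4}, prefactor 7/11. Verdict: none. Every listed pattern misses the 2F1 form at 1/2, upper {3/2, 2}.

Structural cue: t_0 = 7/11 here, and (1)_k (C = 7/11, x = 1/2) is k! itself.
Step ratio: r(k) = (1/2) * (k+3/2) (k+2) / [(k+9/4) (k+1)] ; factor over Q: parameters, x = (1/2), and C = 7/11.


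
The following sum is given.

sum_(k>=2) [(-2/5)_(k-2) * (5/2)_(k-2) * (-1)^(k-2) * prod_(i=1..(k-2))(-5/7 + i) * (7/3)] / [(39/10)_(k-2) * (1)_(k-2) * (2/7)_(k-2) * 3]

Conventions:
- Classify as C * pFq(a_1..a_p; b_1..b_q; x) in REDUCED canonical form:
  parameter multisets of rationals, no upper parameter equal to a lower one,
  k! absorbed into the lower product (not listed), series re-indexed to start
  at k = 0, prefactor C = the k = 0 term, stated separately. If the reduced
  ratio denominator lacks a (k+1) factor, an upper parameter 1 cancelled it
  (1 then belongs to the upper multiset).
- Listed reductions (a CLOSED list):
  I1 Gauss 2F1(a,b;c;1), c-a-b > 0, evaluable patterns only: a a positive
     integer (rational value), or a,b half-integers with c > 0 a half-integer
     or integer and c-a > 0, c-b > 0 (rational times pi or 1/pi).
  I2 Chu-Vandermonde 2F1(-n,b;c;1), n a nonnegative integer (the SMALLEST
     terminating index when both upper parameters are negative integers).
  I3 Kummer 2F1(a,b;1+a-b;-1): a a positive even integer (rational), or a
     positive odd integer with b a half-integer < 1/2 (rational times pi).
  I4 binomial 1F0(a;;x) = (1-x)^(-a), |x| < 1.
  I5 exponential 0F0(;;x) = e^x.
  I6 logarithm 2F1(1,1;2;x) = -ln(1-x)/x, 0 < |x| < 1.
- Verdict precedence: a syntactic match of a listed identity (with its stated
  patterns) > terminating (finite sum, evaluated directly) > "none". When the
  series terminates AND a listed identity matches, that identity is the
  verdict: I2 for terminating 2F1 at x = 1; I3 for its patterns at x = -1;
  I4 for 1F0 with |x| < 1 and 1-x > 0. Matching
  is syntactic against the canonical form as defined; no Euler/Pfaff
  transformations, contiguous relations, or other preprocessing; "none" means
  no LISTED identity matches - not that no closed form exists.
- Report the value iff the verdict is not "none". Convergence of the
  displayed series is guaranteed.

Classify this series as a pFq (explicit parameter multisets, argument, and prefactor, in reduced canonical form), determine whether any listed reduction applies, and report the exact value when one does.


Reduced: x = -1, 2F1, upper = {-2/5, 5/2}, lower = {39/10}, C = 7/9. Verdict: none. Every listed pattern misses the 2F1 form at -1, upper {-2/5, 5/2}.

Structural cue: x = (-1) and (1)_k (prefactor 7/9) is k! itself.
Adjacent-term ratio: r(k) = (-1) * (k-2/5) (k+5/2) / [(k+39/10) (k+1)] - poly over poly, x = (-1) from leading terms; C = 7/9 at k = 0.


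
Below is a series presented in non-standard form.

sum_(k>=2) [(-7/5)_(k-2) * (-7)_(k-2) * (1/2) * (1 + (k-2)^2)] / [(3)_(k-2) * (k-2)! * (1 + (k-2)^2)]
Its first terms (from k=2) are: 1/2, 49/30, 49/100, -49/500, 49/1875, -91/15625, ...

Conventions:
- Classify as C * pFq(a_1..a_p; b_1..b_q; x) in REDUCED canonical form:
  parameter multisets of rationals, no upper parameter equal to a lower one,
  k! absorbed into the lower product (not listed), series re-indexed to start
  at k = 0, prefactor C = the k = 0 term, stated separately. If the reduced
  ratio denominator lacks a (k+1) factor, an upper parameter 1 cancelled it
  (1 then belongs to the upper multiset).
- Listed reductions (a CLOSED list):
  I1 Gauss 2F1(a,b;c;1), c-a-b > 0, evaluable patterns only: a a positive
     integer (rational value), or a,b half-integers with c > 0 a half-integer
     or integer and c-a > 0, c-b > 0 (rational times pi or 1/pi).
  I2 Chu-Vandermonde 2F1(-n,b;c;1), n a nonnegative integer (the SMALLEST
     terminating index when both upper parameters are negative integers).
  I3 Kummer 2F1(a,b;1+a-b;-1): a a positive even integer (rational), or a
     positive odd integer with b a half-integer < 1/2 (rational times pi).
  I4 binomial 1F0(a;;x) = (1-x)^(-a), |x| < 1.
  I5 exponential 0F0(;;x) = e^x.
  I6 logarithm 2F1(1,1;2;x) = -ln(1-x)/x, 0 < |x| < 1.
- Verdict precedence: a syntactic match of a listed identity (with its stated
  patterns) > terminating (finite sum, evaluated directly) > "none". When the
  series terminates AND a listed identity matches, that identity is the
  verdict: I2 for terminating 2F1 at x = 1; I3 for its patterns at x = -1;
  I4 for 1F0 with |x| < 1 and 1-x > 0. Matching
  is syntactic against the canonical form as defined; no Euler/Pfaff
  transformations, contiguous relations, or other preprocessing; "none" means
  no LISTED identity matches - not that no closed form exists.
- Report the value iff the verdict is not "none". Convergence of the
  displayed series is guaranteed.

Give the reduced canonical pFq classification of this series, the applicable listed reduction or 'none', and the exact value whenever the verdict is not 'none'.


Reduced: x = 1, 2F1, upper = {-7, -7/5}, lower = {3}, C = 1/2. Verdict at x = 1: the Chu-Vandermonde identity I2 matches (terminating 2F1 at x = 1 with n = 7, b = -7/5, c = 3). Exact value: 994708/390625.

Key observation: with t_0 = 1/2, the factor k^2 + 1 cancels (top and bottom), leaving C = 1/2, x = 1.
Adjacent-term ratio: r(k) = 1 * (k-7) (k-7/5) / [(k+3) (k+1)] - rational in k, leading ratio 1; with t_0 = 1/2, classification follows.


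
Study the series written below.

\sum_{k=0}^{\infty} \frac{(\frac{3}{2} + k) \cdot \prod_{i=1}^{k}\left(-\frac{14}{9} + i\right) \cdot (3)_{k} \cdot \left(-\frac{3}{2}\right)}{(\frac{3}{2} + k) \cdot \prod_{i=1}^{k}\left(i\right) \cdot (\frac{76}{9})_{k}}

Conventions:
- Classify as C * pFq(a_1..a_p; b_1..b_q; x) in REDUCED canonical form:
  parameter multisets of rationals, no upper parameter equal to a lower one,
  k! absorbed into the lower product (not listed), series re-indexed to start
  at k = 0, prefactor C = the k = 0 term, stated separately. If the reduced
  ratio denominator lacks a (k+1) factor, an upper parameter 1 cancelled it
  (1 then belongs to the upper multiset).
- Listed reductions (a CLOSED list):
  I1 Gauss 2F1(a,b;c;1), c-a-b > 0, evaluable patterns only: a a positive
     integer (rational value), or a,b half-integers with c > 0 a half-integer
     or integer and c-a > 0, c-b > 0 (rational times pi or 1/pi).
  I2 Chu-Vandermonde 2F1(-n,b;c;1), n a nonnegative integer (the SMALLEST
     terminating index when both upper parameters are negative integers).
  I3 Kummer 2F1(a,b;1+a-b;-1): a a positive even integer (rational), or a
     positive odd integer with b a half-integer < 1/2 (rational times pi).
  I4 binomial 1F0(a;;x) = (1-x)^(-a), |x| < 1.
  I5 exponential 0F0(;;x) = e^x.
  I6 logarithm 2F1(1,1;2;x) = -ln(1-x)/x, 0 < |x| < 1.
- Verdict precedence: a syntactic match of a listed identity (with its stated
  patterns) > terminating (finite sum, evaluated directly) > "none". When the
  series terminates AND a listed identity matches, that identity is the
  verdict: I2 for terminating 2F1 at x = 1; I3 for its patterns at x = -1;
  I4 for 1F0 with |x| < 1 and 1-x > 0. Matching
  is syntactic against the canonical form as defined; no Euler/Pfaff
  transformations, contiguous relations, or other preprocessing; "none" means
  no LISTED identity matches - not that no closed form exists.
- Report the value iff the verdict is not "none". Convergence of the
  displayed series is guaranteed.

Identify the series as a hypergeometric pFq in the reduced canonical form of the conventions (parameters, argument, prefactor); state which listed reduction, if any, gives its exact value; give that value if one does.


With C = -\frac{3}{2}: the canonical form is 2F1(-\frac{5}{9}, 3; \frac{76}{9}; 1). Verdict at x = 1: Gauss (I1, integer-parameter pattern) matches (x = 1: the Gamma ratio telescopes since c-a-b = 6 > 0 and a = 3 in Z>0). Value: -\frac{13601}{11664}.

The tell: x = 1 and the running product (prefactor -3/2) telescopes to a rising factorial.
Step ratio: r(k) = 1 * (k-\frac{5}{9}) (k+3) / [(k+\frac{76}{9}) (k+1)] ; factor over Q: parameters, x = 1, and C = -\frac{3}{2}.


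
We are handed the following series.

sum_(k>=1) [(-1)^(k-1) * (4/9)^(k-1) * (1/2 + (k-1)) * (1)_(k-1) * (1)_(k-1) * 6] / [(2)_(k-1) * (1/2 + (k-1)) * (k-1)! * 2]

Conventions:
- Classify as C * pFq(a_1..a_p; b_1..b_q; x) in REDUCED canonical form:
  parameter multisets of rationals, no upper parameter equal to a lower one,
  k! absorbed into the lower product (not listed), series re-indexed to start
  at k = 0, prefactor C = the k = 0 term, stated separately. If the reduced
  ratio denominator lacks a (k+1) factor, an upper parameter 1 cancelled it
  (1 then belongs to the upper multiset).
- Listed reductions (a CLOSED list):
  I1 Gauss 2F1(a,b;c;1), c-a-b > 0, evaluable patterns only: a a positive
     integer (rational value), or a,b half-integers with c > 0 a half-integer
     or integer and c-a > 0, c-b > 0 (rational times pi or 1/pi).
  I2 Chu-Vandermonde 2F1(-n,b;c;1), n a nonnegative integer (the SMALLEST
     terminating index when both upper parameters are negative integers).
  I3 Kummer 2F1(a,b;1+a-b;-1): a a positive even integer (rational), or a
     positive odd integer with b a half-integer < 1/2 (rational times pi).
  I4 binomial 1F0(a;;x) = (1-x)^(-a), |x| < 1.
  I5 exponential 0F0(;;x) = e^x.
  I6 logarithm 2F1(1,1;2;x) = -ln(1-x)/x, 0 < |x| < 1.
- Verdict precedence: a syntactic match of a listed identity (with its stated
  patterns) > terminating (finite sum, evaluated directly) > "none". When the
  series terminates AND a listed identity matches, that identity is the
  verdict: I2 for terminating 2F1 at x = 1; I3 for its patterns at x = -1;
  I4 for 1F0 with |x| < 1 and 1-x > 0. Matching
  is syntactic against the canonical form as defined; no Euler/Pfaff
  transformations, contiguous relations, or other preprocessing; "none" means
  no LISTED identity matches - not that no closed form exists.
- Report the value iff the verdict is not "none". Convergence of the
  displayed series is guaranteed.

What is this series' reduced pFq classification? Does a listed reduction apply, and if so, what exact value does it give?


This is 3 * 2F1(1, 1; 2; -4/9) in reduced canonical form. Verdict (x = -4/9): logarithm (I6) applies (the logarithm: parameters (1,1;2), x = -4/9). Sum: (27/4) * ln(13/9).

Key observation: t_0 being 3, k + 1/2 divides numerator and denominator alike; prefactor 3 after cancelling.
Adjacent-term ratio: r(k) = (-4/9) * (k+1) (k+1) / [(k+2) (k+1)] - rational in k. x = (-4/9); t_0 = 3; negate the roots.


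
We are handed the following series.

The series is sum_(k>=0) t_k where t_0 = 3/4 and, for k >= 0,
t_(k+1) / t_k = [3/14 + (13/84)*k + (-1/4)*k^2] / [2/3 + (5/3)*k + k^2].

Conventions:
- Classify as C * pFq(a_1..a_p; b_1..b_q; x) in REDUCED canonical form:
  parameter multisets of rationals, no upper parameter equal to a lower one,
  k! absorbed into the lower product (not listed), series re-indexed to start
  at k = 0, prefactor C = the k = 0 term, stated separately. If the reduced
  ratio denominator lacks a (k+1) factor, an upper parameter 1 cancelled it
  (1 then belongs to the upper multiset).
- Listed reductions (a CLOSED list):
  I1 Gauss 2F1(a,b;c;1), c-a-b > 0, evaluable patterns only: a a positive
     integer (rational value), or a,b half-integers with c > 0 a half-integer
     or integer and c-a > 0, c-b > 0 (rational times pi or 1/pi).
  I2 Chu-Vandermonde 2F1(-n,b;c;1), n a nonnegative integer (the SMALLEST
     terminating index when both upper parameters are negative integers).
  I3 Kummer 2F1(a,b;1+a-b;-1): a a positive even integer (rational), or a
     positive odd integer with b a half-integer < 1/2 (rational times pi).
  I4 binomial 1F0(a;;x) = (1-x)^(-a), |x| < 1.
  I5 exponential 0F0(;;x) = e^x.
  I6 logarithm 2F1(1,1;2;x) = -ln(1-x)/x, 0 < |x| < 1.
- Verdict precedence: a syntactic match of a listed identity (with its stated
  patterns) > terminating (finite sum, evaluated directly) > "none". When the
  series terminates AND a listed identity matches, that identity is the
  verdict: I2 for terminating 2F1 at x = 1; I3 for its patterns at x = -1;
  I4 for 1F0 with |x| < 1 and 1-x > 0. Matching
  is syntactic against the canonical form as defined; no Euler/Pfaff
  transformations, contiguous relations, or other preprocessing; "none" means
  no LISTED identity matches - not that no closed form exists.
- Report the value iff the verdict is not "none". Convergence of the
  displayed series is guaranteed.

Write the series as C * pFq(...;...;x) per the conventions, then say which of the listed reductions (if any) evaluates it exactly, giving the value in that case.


Prefactor 3/4, argument -1/4: 1F0 with upper {-9/7} over lower {-}. Verdict (x = -1/4): the I4 binomial reduction applies (the 1F0 binomial series: exponent 9/7, x = -1/4). Hence: (3/4) * (5/4)^(9/7).

Structural cue: from the first term 3/4: cancel k + 2/3 from the displayed ratio first; then C = 3/4.
Term ratio: r(k) = (-1/4) * (k-9/7) / [(k+1)] - rational in k, leading ratio (-1/4); with t_0 = 3/4, classification follows.


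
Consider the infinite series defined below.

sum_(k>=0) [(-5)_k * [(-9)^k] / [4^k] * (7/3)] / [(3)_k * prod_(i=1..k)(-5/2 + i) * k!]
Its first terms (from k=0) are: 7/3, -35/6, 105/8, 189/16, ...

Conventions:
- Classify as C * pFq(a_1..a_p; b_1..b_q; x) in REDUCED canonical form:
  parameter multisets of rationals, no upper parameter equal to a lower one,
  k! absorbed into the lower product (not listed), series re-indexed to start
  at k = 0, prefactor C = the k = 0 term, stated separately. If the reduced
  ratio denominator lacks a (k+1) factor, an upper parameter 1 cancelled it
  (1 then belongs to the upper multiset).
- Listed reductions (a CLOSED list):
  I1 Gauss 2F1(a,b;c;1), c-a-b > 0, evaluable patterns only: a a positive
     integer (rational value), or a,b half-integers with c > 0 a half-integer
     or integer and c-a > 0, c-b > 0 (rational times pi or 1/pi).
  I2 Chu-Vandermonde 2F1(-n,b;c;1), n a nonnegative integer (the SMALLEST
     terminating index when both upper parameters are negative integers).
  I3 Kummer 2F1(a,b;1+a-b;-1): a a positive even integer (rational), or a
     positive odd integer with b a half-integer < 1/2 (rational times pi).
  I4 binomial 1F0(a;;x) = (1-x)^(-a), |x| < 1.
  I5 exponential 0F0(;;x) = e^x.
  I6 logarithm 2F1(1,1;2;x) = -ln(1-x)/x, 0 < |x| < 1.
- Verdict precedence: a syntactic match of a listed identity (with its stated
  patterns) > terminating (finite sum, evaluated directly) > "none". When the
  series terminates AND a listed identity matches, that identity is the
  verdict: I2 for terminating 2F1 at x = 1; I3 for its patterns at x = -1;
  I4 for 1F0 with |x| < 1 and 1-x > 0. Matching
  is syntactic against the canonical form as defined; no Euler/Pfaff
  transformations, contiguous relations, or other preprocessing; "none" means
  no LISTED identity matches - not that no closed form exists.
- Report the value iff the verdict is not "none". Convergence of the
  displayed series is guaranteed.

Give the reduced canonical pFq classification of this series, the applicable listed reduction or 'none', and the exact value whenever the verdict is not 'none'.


First insight: from the first term 7/3: the lower running product (C = 7/3) is a rising factorial.
Term ratio: r(k) = (-9/4) * (k-5) / [(k-3/2) (k+3) (k+1)] - rational; roots negated = parameters, x = (-9/4), C = 7/3.

Prefactor 7/3, argument -9/4: 1F2 with upper {-5} over lower {-3/2, 3}. Verdict: terminating - upper -5 stops the sum at k = 5; the 6 terms are added exactly. Hence: 146893/6400.


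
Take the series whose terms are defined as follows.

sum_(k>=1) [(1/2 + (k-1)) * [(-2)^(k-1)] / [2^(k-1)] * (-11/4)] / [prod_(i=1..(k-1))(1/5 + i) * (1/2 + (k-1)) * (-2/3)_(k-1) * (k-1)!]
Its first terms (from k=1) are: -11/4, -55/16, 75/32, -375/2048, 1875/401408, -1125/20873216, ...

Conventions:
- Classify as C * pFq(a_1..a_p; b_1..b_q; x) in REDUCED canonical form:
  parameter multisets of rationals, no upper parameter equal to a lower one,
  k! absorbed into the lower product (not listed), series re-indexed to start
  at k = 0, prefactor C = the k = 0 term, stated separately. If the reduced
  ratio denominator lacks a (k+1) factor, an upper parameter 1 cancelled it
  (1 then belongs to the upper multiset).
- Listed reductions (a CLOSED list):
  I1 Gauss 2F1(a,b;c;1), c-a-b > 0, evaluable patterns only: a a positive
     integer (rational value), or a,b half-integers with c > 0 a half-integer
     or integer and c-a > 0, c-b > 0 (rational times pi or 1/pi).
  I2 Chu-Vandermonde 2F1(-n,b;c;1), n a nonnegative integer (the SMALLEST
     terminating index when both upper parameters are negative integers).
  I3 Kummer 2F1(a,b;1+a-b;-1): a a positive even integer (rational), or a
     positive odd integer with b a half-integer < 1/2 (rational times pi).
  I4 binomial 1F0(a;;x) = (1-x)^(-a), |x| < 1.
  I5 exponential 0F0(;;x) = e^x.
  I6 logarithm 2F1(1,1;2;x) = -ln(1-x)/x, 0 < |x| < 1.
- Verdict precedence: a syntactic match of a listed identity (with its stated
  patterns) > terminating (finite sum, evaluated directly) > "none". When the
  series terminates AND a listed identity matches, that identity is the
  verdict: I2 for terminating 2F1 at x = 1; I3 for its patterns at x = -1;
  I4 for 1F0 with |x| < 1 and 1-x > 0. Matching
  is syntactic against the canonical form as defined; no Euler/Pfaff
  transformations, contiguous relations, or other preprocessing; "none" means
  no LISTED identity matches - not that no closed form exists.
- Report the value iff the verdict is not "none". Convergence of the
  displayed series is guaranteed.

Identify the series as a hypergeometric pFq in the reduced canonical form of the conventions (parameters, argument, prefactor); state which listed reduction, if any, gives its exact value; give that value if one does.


At argument -1: a 0F2 with upper {-}, lower {-2/3, 6/5}, scaled by C = -11/4. Verdict: none - at argument -1 the multisets {-} ; {-2/3, 6/5} match no listed identity.

Structural cue: x = (-1) and the two k-th powers (C = -11/4) combine into one argument.
Term ratio: r(k) = (-1) * 1 / [(k-2/3) (k+6/5) (k+1)] - rational in k. x = (-1); t_0 = -11/4; negate the roots.


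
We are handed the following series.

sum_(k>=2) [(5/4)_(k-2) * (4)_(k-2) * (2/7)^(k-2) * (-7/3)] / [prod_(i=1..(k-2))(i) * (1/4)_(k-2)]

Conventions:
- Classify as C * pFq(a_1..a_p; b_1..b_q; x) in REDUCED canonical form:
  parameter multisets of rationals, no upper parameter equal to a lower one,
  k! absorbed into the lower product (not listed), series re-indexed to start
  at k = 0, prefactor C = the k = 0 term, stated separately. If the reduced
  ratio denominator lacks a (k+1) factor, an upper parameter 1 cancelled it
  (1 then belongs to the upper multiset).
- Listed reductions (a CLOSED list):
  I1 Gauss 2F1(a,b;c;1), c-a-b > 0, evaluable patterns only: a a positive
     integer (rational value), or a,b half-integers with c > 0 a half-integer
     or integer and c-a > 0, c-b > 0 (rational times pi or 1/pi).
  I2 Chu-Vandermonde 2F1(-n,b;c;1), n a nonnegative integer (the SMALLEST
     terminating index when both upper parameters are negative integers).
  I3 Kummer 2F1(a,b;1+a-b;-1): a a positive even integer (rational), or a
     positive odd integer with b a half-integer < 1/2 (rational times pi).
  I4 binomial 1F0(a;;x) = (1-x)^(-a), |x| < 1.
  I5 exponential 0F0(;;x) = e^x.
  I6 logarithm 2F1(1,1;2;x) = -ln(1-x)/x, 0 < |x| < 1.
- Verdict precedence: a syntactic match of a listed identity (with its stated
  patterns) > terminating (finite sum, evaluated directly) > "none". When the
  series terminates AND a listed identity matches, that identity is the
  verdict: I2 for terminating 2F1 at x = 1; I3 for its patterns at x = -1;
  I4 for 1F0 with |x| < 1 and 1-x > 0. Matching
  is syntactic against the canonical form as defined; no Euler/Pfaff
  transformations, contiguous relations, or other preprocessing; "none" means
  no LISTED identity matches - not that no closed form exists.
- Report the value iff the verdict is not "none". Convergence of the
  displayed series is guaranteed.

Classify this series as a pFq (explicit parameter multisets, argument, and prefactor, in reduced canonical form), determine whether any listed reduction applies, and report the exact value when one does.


Classification (C = -7/3): 2F1 with upper {5/4, 4}, lower {1/4}, argument x = 2/7. Verdict: none - this 2F1 at x = 2/7 matches no listed pattern, and upper {5/4, 4} holds no stopper.

Key step: from the first term -7/3: the product of the first k integers (C = -7/3, x = 2/7) is k!.
Adjacent-term ratio: r(k) = (2/7) * (k+5/4) (k+4) / [(k+1/4) (k+1)] - poly over poly, x = (2/7) from leading terms; C = -7/3 at k = 0.


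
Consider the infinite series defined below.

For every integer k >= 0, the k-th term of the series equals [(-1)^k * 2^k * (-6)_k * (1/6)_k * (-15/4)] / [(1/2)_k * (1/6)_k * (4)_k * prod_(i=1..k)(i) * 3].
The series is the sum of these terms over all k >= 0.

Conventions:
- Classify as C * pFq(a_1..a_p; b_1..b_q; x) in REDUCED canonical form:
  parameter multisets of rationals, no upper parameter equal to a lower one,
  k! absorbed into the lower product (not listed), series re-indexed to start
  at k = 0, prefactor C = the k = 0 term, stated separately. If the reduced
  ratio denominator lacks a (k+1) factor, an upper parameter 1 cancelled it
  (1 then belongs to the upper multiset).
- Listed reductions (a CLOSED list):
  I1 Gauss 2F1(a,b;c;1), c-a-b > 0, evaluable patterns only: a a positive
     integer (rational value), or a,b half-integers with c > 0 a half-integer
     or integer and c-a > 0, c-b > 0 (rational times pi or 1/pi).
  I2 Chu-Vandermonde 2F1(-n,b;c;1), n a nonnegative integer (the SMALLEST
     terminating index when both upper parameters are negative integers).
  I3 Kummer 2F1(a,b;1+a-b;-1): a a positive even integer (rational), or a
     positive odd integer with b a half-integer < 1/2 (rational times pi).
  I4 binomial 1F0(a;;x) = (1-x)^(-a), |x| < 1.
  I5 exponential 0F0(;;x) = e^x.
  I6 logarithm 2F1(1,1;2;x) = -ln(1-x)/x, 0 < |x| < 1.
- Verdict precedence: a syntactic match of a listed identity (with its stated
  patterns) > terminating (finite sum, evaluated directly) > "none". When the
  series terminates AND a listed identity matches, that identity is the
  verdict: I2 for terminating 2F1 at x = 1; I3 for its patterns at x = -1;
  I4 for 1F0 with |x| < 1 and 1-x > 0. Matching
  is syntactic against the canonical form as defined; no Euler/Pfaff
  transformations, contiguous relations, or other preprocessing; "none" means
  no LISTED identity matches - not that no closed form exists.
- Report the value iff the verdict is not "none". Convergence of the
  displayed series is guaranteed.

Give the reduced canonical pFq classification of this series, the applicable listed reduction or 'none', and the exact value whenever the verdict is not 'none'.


At argument -2: a 1F2 with upper {-6}, lower {1/2, 4}, scaled by C = -5/4. Verdict: terminating - no listed pattern fits, but -6 in the upper list cuts the series at k = 6; direct evaluation. Sum: -16496959/1122660.

The tell: from the first term -5/4: the parameter 1/6 appears in both the upper and lower lists and cancels.
Ratio: r(k) = (-2) * (k-6) / [(k+1/2) (k+4) (k+1)] - rational in k, leading ratio (-2); with t_0 = -5/4, classification follows.


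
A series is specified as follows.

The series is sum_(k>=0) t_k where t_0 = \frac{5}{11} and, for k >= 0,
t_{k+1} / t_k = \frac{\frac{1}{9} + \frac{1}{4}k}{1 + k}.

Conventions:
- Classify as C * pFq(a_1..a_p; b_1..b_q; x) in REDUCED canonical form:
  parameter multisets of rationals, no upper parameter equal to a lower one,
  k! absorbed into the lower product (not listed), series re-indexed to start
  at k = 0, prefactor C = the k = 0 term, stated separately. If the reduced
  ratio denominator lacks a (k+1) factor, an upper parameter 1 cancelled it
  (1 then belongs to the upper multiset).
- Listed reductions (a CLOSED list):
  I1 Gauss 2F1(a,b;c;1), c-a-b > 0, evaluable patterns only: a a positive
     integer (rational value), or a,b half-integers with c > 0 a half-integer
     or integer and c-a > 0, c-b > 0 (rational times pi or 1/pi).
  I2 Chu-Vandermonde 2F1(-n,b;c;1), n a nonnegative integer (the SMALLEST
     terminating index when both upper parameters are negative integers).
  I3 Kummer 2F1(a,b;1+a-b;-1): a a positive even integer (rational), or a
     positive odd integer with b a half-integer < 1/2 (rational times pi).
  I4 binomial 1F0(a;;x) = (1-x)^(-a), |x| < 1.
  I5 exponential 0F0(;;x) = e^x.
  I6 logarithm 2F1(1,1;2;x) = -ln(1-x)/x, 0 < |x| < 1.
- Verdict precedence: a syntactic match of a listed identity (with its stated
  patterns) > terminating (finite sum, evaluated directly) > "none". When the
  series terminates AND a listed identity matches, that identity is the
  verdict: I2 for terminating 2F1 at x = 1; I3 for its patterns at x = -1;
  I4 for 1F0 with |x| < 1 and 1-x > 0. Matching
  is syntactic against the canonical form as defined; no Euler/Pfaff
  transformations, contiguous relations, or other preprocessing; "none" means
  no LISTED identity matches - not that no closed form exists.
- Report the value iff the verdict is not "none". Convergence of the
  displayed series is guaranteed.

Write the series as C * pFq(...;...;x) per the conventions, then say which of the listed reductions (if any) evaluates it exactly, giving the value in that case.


This is \frac{5}{11} * 1F0(\frac{4}{9}; -; \frac{1}{4}) in reduced canonical form. Verdict at x = \frac{1}{4}: binomial (I4) matches (the 1F0 binomial series: exponent -4/9, x = \frac{1}{4}). Sum: \frac{5}{11} \cdot \left(\frac{3}{4}\right)^{-\frac{4}{9}}.

Key observation: from the first term \frac{5}{11}: roots of the ratio polynomials (C = 5/11, x = 1/4) are the negated parameters.
Adjacent-term ratio: r(k) = \frac{1}{4} * (k+\frac{4}{9}) / [(k+1)] - rational in k. x = \frac{1}{4}; t_0 = \frac{5}{11}; negate the roots.


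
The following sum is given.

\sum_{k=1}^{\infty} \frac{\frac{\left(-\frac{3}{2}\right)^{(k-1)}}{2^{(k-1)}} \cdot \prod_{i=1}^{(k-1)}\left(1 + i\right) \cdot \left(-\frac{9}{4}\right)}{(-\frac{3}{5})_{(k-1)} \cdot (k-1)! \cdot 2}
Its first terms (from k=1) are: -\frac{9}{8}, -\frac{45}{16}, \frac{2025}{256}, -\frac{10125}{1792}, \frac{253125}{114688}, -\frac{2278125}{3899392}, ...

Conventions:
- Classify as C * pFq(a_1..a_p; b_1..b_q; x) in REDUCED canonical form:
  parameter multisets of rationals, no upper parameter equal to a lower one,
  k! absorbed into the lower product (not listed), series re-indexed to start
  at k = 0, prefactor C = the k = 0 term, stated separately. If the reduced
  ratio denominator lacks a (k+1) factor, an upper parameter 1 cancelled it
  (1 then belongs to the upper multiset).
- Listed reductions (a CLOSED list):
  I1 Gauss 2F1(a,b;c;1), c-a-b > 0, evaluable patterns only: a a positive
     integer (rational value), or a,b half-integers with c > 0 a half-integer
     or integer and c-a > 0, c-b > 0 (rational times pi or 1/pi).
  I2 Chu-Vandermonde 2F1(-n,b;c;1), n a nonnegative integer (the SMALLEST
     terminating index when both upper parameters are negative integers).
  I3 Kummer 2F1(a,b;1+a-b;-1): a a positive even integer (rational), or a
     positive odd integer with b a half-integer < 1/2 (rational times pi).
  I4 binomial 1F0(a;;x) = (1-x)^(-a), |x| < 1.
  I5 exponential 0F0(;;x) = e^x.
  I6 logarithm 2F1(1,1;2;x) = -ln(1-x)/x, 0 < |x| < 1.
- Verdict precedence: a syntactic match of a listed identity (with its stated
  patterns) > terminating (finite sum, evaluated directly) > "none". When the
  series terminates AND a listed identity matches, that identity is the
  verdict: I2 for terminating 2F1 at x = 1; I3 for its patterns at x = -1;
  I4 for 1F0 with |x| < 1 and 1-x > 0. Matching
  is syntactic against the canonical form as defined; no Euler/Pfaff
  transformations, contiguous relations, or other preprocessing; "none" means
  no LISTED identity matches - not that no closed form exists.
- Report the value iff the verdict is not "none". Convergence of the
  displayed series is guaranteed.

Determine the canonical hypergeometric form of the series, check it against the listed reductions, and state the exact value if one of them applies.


With C = -\frac{9}{8}: the canonical form is 1F1(2; -\frac{3}{5}; -\frac{3}{4}). Verdict: none. No listed pattern accepts 1F1(2; -\frac{3}{5}; -\frac{3}{4}).

First insight: t_0 being -\frac{9}{8}, the running product (C = -9/8) telescopes to a rising factorial.
Adjacent-term ratio: r(k) = -\frac{3}{4} * (k+2) / [(k-\frac{3}{5}) (k+1)] - poly over poly, x = -\frac{3}{4} from leading terms; C = -\frac{9}{8} at k = 0.


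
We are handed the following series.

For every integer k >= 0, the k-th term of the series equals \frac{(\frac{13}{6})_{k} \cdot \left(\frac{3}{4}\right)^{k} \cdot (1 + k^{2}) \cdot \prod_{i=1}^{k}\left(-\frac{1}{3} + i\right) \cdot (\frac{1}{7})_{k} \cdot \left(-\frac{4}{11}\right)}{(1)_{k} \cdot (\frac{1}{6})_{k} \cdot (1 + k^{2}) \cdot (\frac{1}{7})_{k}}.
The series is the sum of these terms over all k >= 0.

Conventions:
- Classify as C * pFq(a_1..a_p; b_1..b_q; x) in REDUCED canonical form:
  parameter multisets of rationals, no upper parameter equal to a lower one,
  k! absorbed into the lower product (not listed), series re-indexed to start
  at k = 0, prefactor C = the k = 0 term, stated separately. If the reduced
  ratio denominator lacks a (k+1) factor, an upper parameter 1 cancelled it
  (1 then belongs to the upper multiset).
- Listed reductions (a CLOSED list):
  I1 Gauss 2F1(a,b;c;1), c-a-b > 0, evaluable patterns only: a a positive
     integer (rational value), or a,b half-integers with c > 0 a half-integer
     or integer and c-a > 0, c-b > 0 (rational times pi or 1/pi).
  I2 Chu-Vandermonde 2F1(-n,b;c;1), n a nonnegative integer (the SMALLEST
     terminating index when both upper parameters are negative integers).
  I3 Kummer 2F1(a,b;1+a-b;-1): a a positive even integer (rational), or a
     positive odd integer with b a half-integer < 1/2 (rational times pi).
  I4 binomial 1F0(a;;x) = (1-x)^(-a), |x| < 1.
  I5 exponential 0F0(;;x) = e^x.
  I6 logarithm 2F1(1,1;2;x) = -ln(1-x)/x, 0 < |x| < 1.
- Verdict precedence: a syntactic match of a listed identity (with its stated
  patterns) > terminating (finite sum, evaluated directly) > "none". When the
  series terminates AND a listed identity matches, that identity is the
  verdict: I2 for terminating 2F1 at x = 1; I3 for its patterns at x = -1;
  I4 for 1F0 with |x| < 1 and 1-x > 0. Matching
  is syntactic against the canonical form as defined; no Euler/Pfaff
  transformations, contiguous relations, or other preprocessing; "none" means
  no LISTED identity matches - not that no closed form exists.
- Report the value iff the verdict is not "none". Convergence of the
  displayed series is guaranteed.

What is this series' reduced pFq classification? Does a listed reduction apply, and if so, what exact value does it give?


With C = -\frac{4}{11}: the canonical form is 2F1(\frac{2}{3}, \frac{13}{6}; \frac{1}{6}; \frac{3}{4}). Verdict: none. A 2F1 with upper {\frac{2}{3}, \frac{13}{6}} fits none of I1-I6 at x = \frac{3}{4}; the sum runs forever.

The tell: t_0 = -\frac{4}{11} here, and the parameter 1/7 appears in both the upper and lower lists and cancels (alongside the other common factor).
Adjacent-term ratio: r(k) = \frac{3}{4} * (k+\frac{2}{3}) (k+\frac{13}{6}) / [(k+\frac{1}{6}) (k+1)] - rational in k, leading ratio \frac{3}{4}; with t_0 = -\frac{4}{11}, classification follows.
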